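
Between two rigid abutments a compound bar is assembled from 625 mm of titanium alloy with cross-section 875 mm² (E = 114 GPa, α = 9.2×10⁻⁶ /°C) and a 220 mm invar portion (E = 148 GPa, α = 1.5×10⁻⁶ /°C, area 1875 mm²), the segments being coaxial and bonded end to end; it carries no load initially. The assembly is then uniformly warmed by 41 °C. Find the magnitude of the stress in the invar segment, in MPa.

If the supports were absent, the total length change would be Σ αᵢΔT Lᵢ = 9.2×10⁻⁶×41×625 + 1.5×10⁻⁶×41×220 = 0.2493 mm.
Since the ends are fixed, an axial force P builds up, equal in every segment, with P · Σ Lᵢ/(AᵢEᵢ) = δ_free.
The series flexibility is Σ Lᵢ/(AᵢEᵢ) = 625/(875×114×10³) + 220/(1875×148×10³) = 7.058×10⁻⁶ mm/N.
Hence P = δ_free / Σ(L/AE) = 0.2493/7.058×10⁻⁶ = 35.32 kN (compressive).
σ_{invar} = P / A = 35320 / 1875 = 18.84 MPa.

σ ≈ 18.8 MPa (compressive)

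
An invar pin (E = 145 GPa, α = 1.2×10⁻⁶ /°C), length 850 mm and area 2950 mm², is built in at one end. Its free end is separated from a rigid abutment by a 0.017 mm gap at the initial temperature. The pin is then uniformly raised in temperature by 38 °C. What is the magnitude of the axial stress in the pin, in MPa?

σ ≈ 3.71 MPa (compressive)

Unrestrained expansion: δ_free = αΔT L = 1.2×10⁻⁶ × 38 × 850 = 0.03876 mm.
The gap closes (δ_free > 0.017 mm) and the wall then resists a further 0.03876 − 0.017 = 0.02176 mm of expansion.
Compatibility: PL/(AE) = 0.02176 mm, so σ = P/A = E × (0.02176/850) = 3.712 MPa.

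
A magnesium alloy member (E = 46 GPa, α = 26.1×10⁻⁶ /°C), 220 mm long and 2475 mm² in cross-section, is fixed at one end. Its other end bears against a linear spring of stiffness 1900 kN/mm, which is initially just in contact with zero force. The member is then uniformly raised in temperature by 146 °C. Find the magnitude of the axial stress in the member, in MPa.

Free thermal expansion: δ_free = αΔT L = 26.1×10⁻⁶ × 146 × 220 = 0.8383 mm.
With a force P in the spring, the elastic change of the member is PL/(AE) and that of the spring is P/k; compatibility requires their sum to equal δ_free.
So P = δ_free / [L/(AE) + 1/k] = 0.8383 / [ 220/(2475×46×10³) + 1/(1900×10³) ].
P = 0.8383 / 2.459×10⁻⁶ = 341000 N.
σ = P/A = 341000/2475 = 137.8 MPa.

σ ≈ 138 MPa (compressive)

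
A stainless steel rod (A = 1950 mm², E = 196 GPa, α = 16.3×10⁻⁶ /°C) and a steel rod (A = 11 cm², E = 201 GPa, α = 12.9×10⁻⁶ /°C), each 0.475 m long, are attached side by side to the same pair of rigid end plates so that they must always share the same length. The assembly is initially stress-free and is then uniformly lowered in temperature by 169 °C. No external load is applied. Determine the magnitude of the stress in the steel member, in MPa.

σ ≈ 73.2 MPa (compressive)

The stainless steel has the larger α, so on cooling it would change length more than the steel if both were free. The rigid plates force a common final length, so the stainless steel is put into tension and the steel into compression, with equal and opposite forces P (no external load).
Equating the net (thermal + elastic) strains gives |α₁ − α₂|·ΔT = P·[1/(A₁E₁) + 1/(A₂E₂)].
|α₁ − α₂|·ΔT = 3.4×10⁻⁶ × 169 = 0.0005746.
1/(A₁E₁) + 1/(A₂E₂) = 1/(1950×196×10³) + 1/(1100×201×10³) = 7.139×10⁻⁹ N⁻¹.
P = 0.0005746 / 7.139×10⁻⁹ = 80480 N = 80.48 kN.
σ_{steel} = P/A₂ = 80480/1100 = 73.17 MPa, compressive.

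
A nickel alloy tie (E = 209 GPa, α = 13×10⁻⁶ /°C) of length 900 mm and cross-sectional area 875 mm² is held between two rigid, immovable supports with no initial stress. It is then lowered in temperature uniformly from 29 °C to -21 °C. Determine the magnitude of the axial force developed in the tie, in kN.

The ends cannot move, so σ = EαΔT = 209×10³ × 13×10⁻⁶ × 50 = 135.8 MPa.
Axial force P = σA = 135.8 × 875 = 118900 N = 118.9 kN, tensile.

P ≈ 119 kN (tensile)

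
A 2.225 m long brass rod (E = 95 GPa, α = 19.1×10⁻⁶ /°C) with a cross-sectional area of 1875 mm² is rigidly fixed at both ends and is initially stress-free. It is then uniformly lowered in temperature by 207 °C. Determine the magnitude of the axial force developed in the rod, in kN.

Full restraint means ε = 0, so the stress is σ = EαΔT = 95×10³ × 19.1×10⁻⁶ × 207 = 375.6 MPa.
P = AEαΔT = 1875 × 95×10³ × 19.1×10⁻⁶ × 207 = 704.3 kN (tensile).

P ≈ 704 kN (tensile)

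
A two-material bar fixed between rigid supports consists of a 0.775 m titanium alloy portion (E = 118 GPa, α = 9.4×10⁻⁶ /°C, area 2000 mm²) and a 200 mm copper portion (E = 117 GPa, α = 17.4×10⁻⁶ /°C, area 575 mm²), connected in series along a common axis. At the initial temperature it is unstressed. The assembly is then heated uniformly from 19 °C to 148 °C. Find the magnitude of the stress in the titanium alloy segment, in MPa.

σ ≈ 111 MPa (compressive)

Free thermal expansion of the whole bar: Σ αᵢΔT Lᵢ = 9.4×10⁻⁶×129×775 + 17.4×10⁻⁶×129×200 = 1.389 mm.
Since the ends are fixed, an axial force P builds up, equal in every segment, with P · Σ Lᵢ/(AᵢEᵢ) = δ_free.
Σ Lᵢ/(AᵢEᵢ) = 775/(2000×118×10³) + 200/(575×117×10³) = 6.257×10⁻⁶ mm/N.
So P = 1.389 / 6.257×10⁻⁶ = 221.9 kN, compressive.
σ_{titanium alloy} = P / A = 221900 / 2000 = 111 MPa.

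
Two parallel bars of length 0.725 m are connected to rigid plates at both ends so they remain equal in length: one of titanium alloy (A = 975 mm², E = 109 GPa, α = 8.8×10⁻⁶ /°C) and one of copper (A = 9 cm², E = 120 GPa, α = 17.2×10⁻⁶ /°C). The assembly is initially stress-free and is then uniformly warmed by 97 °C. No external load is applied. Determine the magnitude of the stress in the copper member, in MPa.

σ ≈ 48.5 MPa (compressive)

The copper has the larger α, so on heating it would change length more than the titanium alloy if both were free. The rigid plates force a common final length, so the copper is put into compression and the titanium alloy into tension, with equal and opposite forces P (no external load).
Compatibility of the two members (thermal + elastic change equal): (α₁ − α₂)ΔT = P·[1/(A₁E₁) + 1/(A₂E₂)].
|α₁ − α₂|·ΔT = 8.4×10⁻⁶ × 97 = 0.0008148.
1/(A₁E₁) + 1/(A₂E₂) = 1/(975×109×10³) + 1/(900×120×10³) = 1.867×10⁻⁸ N⁻¹.
P = 0.0008148 / 1.867×10⁻⁸ = 43640 N = 43.64 kN.
σ_{copper} = P/A₂ = 43640/900 = 48.49 MPa, compressive.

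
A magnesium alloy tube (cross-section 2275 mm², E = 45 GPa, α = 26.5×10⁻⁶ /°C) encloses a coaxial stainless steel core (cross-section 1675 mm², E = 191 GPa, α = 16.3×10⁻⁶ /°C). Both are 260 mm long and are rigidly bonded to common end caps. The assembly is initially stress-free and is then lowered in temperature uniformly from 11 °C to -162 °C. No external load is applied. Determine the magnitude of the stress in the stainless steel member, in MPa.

The magnesium alloy has the larger α, so on cooling it would change length more than the stainless steel if both were free. The rigid plates force a common final length, so the magnesium alloy is put into tension and the stainless steel into compression, with equal and opposite forces P (no external load).
Setting the final lengths equal and cancelling L: (α₁ − α₂)ΔT = P/(A₁E₁) + P/(A₂E₂).
|α₁ − α₂|·ΔT = 10.2×10⁻⁶ × 173 = 0.001765.
1/(A₁E₁) + 1/(A₂E₂) = 1/(2275×45×10³) + 1/(1675×191×10³) = 1.289×10⁻⁸ N⁻¹.
P = 0.001765 / 1.289×10⁻⁸ = 136900 N = 136.9 kN.
σ_{stainless steel} = P/A₂ = 136900/1675 = 81.71 MPa, compressive.

σ ≈ 81.7 MPa (compressive)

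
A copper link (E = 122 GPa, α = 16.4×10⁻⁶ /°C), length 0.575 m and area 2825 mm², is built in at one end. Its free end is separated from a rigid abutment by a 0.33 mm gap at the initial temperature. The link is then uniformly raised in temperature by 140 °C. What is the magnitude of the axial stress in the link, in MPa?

If the wall were absent the link would grow by αΔT L = 16.4×10⁻⁶ × 140 × 575 = 1.32 mm.
The gap closes (δ_free > 0.33 mm) and the wall then resists a further 1.32 − 0.33 = 0.9902 mm of expansion.
So σ = E(δ_free − g)/L = 122×10³ × 0.9902/575 = 210.1 MPa.

σ ≈ 210 MPa (compressive)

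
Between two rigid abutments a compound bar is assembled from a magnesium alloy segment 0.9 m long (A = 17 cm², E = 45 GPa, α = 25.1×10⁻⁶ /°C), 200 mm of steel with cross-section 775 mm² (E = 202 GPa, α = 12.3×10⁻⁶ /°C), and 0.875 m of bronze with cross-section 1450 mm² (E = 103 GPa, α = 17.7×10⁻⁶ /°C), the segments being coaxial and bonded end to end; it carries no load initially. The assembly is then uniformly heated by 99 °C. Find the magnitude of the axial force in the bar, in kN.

P ≈ 212 kN (compressive)

Free thermal expansion of the whole bar: Σ αᵢΔT Lᵢ = 25.1×10⁻⁶×99×900 + 12.3×10⁻⁶×99×200 + 17.7×10⁻⁶×99×875 = 4.013 mm.
The rigid supports impose zero overall length change; the single axial force P common to all segments must satisfy P Σ Lᵢ/(AᵢEᵢ) = δ_free.
The series flexibility is Σ Lᵢ/(AᵢEᵢ) = 900/(1700×45×10³) + 200/(775×202×10³) + 875/(1450×103×10³) = 1.89×10⁻⁵ mm/N.
P = 4.013 / 1.89×10⁻⁵ = 212300 N = 212.3 kN, compressive.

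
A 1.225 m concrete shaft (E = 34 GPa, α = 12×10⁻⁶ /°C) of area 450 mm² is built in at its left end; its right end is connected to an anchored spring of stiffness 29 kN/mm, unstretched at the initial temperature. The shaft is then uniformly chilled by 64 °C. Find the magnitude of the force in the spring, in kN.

P ≈ 8.21 kN

Free thermal contraction: δ_free = αΔT L = 12×10⁻⁶ × 64 × 1225 = 0.9408 mm.
With a force P in the spring, the elastic change of the shaft is PL/(AE) and that of the spring is P/k; compatibility requires their sum to equal δ_free.
P [ L/(AE) + 1/k ] = δ_free → P [ 1225/(450×34×10³) + 1/(29×10³) ] = 0.9408.
P = 0.9408 / 0.0001145 = 8213 N.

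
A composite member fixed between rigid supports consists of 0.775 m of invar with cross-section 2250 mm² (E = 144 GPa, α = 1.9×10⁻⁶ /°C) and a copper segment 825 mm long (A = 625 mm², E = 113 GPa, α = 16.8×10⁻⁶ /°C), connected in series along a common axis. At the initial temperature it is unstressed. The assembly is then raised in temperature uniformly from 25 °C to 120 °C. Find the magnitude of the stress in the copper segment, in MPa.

With the walls removed the bar would change length by δ_free = Σ αᵢΔT Lᵢ = 1.9×10⁻⁶×95×775 + 16.8×10⁻⁶×95×825 = 1.457 mm.
The rigid supports impose zero overall length change; the single axial force P common to all segments must satisfy P Σ Lᵢ/(AᵢEᵢ) = δ_free.
Σ Lᵢ/(AᵢEᵢ) = 775/(2250×144×10³) + 825/(625×113×10³) = 1.407×10⁻⁵ mm/N.
So P = 1.457 / 1.407×10⁻⁵ = 103.5 kN, compressive.
σ_{copper} = P / A = 103500 / 625 = 165.6 MPa.

σ ≈ 166 MPa (compressive)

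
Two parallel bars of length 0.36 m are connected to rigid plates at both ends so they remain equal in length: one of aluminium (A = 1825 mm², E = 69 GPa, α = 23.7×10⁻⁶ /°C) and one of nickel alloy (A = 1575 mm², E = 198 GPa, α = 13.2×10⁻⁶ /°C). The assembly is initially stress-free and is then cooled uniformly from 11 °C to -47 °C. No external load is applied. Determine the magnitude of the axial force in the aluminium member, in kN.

P ≈ 54.6 kN (tensile in the aluminium)

Both members must finish at the same length. With the larger α, the aluminium tends to over-contract; the plates restrain it, putting the aluminium in tension and the nickel alloy in compression. With no external load the two internal forces are equal and opposite, magnitude P.
Compatibility of the two members (thermal + elastic change equal): (α₁ − α₂)ΔT = P·[1/(A₁E₁) + 1/(A₂E₂)].
|α₁ − α₂|·ΔT = 10.5×10⁻⁶ × 58 = 0.000609.
1/(A₁E₁) + 1/(A₂E₂) = 1/(1825×69×10³) + 1/(1575×198×10³) = 1.115×10⁻⁸ N⁻¹.
P = 0.000609 / 1.115×10⁻⁸ = 54630 N = 54.63 kN.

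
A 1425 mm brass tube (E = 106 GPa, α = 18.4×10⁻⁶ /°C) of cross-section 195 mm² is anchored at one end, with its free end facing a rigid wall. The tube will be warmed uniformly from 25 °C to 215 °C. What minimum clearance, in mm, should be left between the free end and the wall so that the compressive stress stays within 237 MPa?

g ≈ 1.8 mm

With no wall the tube would lengthen by αΔT L = 18.4×10⁻⁶ × 190 × 1425 = 4.982 mm.
At the allowable stress the elastic shortening the wall may impose is σL/E = 237 × 1425 / (106×10³) = 3.186 mm.
So the gap has to take up the difference, g_min = δ_free − σL/E = 4.982 − 3.186 = 1.796 mm.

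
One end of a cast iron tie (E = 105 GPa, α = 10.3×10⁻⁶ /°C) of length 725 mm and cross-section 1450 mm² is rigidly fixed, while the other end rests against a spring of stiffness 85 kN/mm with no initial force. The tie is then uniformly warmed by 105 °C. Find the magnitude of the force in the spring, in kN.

If the spring were absent the tie would lengthen by αΔT L = 10.3×10⁻⁶ × 105 × 725 = 0.7841 mm.
Let P be the compressive force at the spring. The tie shortens elastically by PL/(AE) and the spring compresses by P/k; together these equal δ_free.
So P = δ_free / [L/(AE) + 1/k] = 0.7841 / [ 725/(1450×105×10³) + 1/(85×10³) ].
P = 0.7841 / 1.653×10⁻⁵ = 47440 N.

P ≈ 47.4 kN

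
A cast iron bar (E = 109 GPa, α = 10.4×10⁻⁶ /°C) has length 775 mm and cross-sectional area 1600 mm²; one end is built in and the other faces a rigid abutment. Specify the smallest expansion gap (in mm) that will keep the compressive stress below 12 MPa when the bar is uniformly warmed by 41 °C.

Free expansion if unrestrained: δ_free = αΔT L = 10.4×10⁻⁶ × 41 × 775 = 0.3305 mm.
At the allowable stress the elastic shortening the wall may impose is σL/E = 12 × 775 / (109×10³) = 0.08532 mm.
So the gap has to take up the difference, g_min = δ_free − σL/E = 0.3305 − 0.08532 = 0.2451 mm.

g ≈ 0.245 mm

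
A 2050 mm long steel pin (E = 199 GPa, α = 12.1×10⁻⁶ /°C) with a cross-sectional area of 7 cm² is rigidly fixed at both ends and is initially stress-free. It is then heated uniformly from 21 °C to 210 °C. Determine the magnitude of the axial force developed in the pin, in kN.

The ends cannot move, so σ = EαΔT = 199×10³ × 12.1×10⁻⁶ × 189 = 455.1 MPa.
Then P = σA = 455.1 × 700 mm² = 318.6 kN, compressive.

P ≈ 319 kN (compressive)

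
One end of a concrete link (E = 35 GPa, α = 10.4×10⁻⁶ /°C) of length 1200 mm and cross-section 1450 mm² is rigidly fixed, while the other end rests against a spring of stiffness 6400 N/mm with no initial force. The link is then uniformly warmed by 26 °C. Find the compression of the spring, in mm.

δ ≈ 0.282 mm

Free thermal expansion: δ_free = αΔT L = 10.4×10⁻⁶ × 26 × 1200 = 0.3245 mm.
Let P be the compressive force at the spring. The link shortens elastically by PL/(AE) and the spring compresses by P/k; together these equal δ_free.
P [ L/(AE) + 1/k ] = δ_free → P [ 1200/(1450×35×10³) + 1/(6400) ] = 0.3245.
P = 0.3245 / 0.0001799 = 1804 N.
Spring compression = P/k = 1804/(6400) = 0.2818 mm.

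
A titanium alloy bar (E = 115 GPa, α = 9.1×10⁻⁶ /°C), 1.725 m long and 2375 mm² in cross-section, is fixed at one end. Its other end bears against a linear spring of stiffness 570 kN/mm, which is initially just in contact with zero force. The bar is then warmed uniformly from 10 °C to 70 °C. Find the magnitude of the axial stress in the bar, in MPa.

Free thermal expansion: δ_free = αΔT L = 9.1×10⁻⁶ × 60 × 1725 = 0.9418 mm.
Let P be the compressive force at the spring. The bar shortens elastically by PL/(AE) and the spring compresses by P/k; together these equal δ_free.
So P = δ_free / [L/(AE) + 1/k] = 0.9418 / [ 1725/(2375×115×10³) + 1/(570×10³) ].
P = 0.9418 / 8.07×10⁻⁶ = 116700 N.
σ = P/A = 116700/2375 = 49.14 MPa.

σ ≈ 49.1 MPa (compressive)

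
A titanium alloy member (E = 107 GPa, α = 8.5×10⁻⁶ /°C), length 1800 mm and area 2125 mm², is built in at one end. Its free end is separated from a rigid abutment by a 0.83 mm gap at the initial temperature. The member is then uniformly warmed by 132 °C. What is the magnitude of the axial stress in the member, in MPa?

σ ≈ 70.7 MPa (compressive)

Unrestrained expansion: δ_free = αΔT L = 8.5×10⁻⁶ × 132 × 1800 = 2.02 mm.
The gap closes (δ_free > 0.83 mm) and the wall then resists a further 2.02 − 0.83 = 1.19 mm of expansion.
So σ = E(δ_free − g)/L = 107×10³ × 1.19/1800 = 70.72 MPa.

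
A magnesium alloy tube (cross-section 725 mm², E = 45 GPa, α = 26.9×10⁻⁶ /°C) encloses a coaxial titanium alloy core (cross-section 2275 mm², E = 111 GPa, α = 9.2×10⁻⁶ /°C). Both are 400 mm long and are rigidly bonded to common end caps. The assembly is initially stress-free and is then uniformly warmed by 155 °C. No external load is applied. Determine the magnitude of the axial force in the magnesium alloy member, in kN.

P ≈ 79.3 kN (compressive in the magnesium alloy)

Equilibrium of a rigid end plate with no external load gives equal and opposite internal forces ±P in the two members. Since α_{magnesium alloy} > α_{titanium alloy}, heating drives the magnesium alloy into compression and the titanium alloy into tension.
Setting the final lengths equal and cancelling L: (α₁ − α₂)ΔT = P/(A₁E₁) + P/(A₂E₂).
|α₁ − α₂|·ΔT = 17.7×10⁻⁶ × 155 = 0.002743.
1/(A₁E₁) + 1/(A₂E₂) = 1/(725×45×10³) + 1/(2275×111×10³) = 3.461×10⁻⁸ N⁻¹.
P = 0.002743 / 3.461×10⁻⁸ = 79270 N = 79.27 kN.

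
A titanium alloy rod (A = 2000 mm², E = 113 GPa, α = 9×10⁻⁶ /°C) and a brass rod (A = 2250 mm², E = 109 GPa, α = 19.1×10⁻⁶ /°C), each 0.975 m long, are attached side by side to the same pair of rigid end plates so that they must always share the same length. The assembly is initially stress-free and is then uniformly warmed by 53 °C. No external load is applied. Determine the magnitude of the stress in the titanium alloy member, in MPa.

The brass has the larger α, so on heating it would change length more than the titanium alloy if both were free. The rigid plates force a common final length, so the brass is put into compression and the titanium alloy into tension, with equal and opposite forces P (no external load).
Compatibility of the two members (thermal + elastic change equal): (α₁ − α₂)ΔT = P·[1/(A₁E₁) + 1/(A₂E₂)].
|α₁ − α₂|·ΔT = 10.1×10⁻⁶ × 53 = 0.0005353.
1/(A₁E₁) + 1/(A₂E₂) = 1/(2000×113×10³) + 1/(2250×109×10³) = 8.502×10⁻⁹ N⁻¹.
So P = 0.0005353 / 8.502×10⁻⁹ = 62.96 kN.
σ_{titanium alloy} = P/A₁ = 62960/2000 = 31.48 MPa, tensile.

σ ≈ 31.5 MPa (tensile)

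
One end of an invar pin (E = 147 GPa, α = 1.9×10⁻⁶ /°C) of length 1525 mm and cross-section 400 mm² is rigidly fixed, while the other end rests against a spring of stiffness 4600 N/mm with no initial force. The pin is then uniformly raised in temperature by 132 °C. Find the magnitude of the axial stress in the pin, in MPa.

If the spring were absent the pin would lengthen by αΔT L = 1.9×10⁻⁶ × 132 × 1525 = 0.3825 mm.
With a force P in the spring, the elastic change of the pin is PL/(AE) and that of the spring is P/k; compatibility requires their sum to equal δ_free.
So P = δ_free / [L/(AE) + 1/k] = 0.3825 / [ 1525/(400×147×10³) + 1/(4600) ].
P = 0.3825 / 0.0002433 = 1572 N.
σ = P/A = 1572/400 = 3.93 MPa.

σ ≈ 3.93 MPa (compressive)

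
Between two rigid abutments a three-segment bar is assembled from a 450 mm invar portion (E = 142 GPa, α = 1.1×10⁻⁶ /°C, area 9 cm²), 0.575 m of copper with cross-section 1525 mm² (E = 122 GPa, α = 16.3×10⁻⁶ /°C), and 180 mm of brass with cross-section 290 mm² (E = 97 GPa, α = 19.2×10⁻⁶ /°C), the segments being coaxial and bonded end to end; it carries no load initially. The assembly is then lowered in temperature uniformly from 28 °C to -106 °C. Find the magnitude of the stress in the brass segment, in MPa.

With the walls removed the bar would change length by δ_free = Σ αᵢΔT Lᵢ = 1.1×10⁻⁶×134×450 + 16.3×10⁻⁶×134×575 + 19.2×10⁻⁶×134×180 = 1.785 mm.
The walls prevent any net length change, so an axial force P (same in every segment) develops. Compatibility: P · Σ Lᵢ/(AᵢEᵢ) = δ_free.
Σ Lᵢ/(AᵢEᵢ) = 450/(900×142×10³) + 575/(1525×122×10³) + 180/(290×97×10³) = 1.301×10⁻⁵ mm/N.
So P = 1.785 / 1.301×10⁻⁵ = 137.2 kN, tensile.
σ_{brass} = P / A = 137200 / 290 = 473.2 MPa.

σ ≈ 473 MPa (tensile)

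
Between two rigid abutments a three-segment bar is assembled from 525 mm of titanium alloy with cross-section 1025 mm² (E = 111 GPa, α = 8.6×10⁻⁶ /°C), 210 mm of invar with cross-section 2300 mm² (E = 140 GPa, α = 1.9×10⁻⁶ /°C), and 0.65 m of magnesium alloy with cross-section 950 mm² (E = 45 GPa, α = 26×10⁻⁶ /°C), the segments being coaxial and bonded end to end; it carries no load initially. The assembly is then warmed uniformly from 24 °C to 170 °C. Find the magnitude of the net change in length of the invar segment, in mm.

If the supports were absent, the total length change would be Σ αᵢΔT Lᵢ = 8.6×10⁻⁶×146×525 + 1.9×10⁻⁶×146×210 + 26×10⁻⁶×146×650 = 3.185 mm.
Since the ends are fixed, an axial force P builds up, equal in every segment, with P · Σ Lᵢ/(AᵢEᵢ) = δ_free.
The series flexibility is Σ Lᵢ/(AᵢEᵢ) = 525/(1025×111×10³) + 210/(2300×140×10³) + 650/(950×45×10³) = 2.047×10⁻⁵ mm/N.
Hence P = δ_free / Σ(L/AE) = 3.185/2.047×10⁻⁵ = 155.6 kN (compressive).
For the invar segment, free thermal change = 1.9×10⁻⁶×146×210 = 0.05825 mm and elastic change from P = 155600×210/(2300×140×10³) = 0.1015 mm; these oppose, so the net change is 0.0432 mm (segment shortens).

|ΔL| ≈ 0.0432 mm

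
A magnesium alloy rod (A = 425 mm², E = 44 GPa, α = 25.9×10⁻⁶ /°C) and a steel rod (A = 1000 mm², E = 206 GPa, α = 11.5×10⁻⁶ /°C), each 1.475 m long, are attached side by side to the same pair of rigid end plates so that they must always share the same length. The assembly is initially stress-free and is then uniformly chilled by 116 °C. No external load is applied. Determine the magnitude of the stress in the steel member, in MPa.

The magnesium alloy has the larger α, so on cooling it would change length more than the steel if both were free. The rigid plates force a common final length, so the magnesium alloy is put into tension and the steel into compression, with equal and opposite forces P (no external load).
Equating the net (thermal + elastic) strains gives |α₁ − α₂|·ΔT = P·[1/(A₁E₁) + 1/(A₂E₂)].
|α₁ − α₂|·ΔT = 14.4×10⁻⁶ × 116 = 0.00167.
1/(A₁E₁) + 1/(A₂E₂) = 1/(425×44×10³) + 1/(1000×206×10³) = 5.833×10⁻⁸ N⁻¹.
P = 0.00167 / 5.833×10⁻⁸ = 28640 N = 28.64 kN.
σ_{steel} = P/A₂ = 28640/1000 = 28.64 MPa, compressive.

σ ≈ 28.6 MPa (compressive)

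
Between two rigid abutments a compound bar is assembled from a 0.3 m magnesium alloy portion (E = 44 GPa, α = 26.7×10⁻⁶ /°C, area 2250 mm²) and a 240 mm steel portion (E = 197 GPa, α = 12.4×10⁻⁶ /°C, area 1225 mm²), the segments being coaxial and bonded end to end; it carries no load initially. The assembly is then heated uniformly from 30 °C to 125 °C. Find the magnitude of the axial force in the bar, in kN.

P ≈ 259 kN (compressive)

With the walls removed the bar would change length by δ_free = Σ αᵢΔT Lᵢ = 26.7×10⁻⁶×95×300 + 12.4×10⁻⁶×95×240 = 1.044 mm.
The walls prevent any net length change, so an axial force P (same in every segment) develops. Compatibility: P · Σ Lᵢ/(AᵢEᵢ) = δ_free.
Σ Lᵢ/(AᵢEᵢ) = 300/(2250×44×10³) + 240/(1225×197×10³) = 4.025×10⁻⁶ mm/N.
Hence P = δ_free / Σ(L/AE) = 1.044/4.025×10⁻⁶ = 259.3 kN (compressive).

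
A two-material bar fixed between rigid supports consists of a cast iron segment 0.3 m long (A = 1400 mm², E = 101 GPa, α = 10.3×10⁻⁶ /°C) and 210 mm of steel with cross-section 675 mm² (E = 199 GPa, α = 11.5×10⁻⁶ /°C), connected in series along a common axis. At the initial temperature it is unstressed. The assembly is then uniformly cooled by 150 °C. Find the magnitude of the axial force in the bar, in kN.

P ≈ 224 kN (tensile)

Free thermal contraction of the whole bar: Σ αᵢΔT Lᵢ = 10.3×10⁻⁶×150×300 + 11.5×10⁻⁶×150×210 = 0.8257 mm.
The walls prevent any net length change, so an axial force P (same in every segment) develops. Compatibility: P · Σ Lᵢ/(AᵢEᵢ) = δ_free.
The series flexibility is Σ Lᵢ/(AᵢEᵢ) = 300/(1400×101×10³) + 210/(675×199×10³) = 3.685×10⁻⁶ mm/N.
Hence P = δ_free / Σ(L/AE) = 0.8257/3.685×10⁻⁶ = 224.1 kN (tensile).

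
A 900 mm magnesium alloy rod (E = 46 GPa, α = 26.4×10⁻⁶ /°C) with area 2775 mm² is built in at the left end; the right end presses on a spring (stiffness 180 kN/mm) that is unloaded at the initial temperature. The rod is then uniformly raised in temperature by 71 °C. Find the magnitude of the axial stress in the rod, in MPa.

σ ≈ 48.2 MPa (compressive)

Free thermal expansion: δ_free = αΔT L = 26.4×10⁻⁶ × 71 × 900 = 1.687 mm.
Let P be the compressive force at the spring. The rod shortens elastically by PL/(AE) and the spring compresses by P/k; together these equal δ_free.
So P = δ_free / [L/(AE) + 1/k] = 1.687 / [ 900/(2775×46×10³) + 1/(180×10³) ].
P = 1.687 / 1.261×10⁻⁵ = 133800 N.
σ = P/A = 133800/2775 = 48.22 MPa.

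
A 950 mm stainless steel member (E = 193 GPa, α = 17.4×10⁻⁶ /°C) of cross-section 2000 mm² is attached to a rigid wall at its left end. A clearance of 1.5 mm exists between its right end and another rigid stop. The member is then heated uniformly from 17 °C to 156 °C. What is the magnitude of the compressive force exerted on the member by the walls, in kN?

Free thermal elongation = αΔT L = 17.4×10⁻⁶ × 139 × 950 = 2.298 mm.
The gap closes (δ_free > 1.5 mm) and the wall then resists a further 2.298 − 1.5 = 0.7977 mm of expansion.
So σ = E(δ_free − g)/L = 193×10³ × 0.7977/950 = 162.1 MPa.
Force on the wall = σA = 162.1 × 2000 mm² = 324.1 kN.

P ≈ 324 kN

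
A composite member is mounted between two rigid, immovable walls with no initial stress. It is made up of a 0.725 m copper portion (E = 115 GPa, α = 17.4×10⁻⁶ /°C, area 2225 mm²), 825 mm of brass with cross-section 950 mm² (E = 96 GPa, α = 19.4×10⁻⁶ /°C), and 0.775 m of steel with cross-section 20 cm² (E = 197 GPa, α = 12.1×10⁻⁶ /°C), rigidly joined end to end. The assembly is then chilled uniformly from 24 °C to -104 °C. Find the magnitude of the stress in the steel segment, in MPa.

σ ≈ 176 MPa (tensile)

If the supports were absent, the total length change would be Σ αᵢΔT Lᵢ = 17.4×10⁻⁶×128×725 + 19.4×10⁻⁶×128×825 + 12.1×10⁻⁶×128×775 = 4.864 mm.
The walls prevent any net length change, so an axial force P (same in every segment) develops. Compatibility: P · Σ Lᵢ/(AᵢEᵢ) = δ_free.
Σ Lᵢ/(AᵢEᵢ) = 725/(2225×115×10³) + 825/(950×96×10³) + 775/(2000×197×10³) = 1.385×10⁻⁵ mm/N.
P = 4.864 / 1.385×10⁻⁵ = 351300 N = 351.3 kN, tensile.
σ_{steel} = P / A = 351300 / 2000 = 175.6 MPa.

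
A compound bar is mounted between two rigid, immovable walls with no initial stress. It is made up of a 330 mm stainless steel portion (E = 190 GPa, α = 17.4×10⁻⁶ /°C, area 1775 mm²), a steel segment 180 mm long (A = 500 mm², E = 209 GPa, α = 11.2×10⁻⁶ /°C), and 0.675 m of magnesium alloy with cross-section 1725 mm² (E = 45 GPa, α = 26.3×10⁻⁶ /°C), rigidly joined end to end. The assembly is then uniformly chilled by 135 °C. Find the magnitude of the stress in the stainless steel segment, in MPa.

If the supports were absent, the total length change would be Σ αᵢΔT Lᵢ = 17.4×10⁻⁶×135×330 + 11.2×10⁻⁶×135×180 + 26.3×10⁻⁶×135×675 = 3.444 mm.
The walls prevent any net length change, so an axial force P (same in every segment) develops. Compatibility: P · Σ Lᵢ/(AᵢEᵢ) = δ_free.
Σ Lᵢ/(AᵢEᵢ) = 330/(1775×190×10³) + 180/(500×209×10³) + 675/(1725×45×10³) = 1.14×10⁻⁵ mm/N.
P = 3.444 / 1.14×10⁻⁵ = 302200 N = 302.2 kN, tensile.
σ_{stainless steel} = P / A = 302200 / 1775 = 170.2 MPa.

σ ≈ 170 MPa (tensile)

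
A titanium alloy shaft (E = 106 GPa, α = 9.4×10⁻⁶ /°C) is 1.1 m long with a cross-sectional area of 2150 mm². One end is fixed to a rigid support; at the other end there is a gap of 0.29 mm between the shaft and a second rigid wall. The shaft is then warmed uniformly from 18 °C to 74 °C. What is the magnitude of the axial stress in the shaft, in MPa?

σ ≈ 27.9 MPa (compressive)

If the wall were absent the shaft would grow by αΔT L = 9.4×10⁻⁶ × 56 × 1100 = 0.579 mm.
This exceeds the 0.29 mm gap, so the wall pushes back. The portion of expansion that must be recovered elastically is δ_free − gap = 0.579 − 0.29 = 0.289 mm.
So σ = E(δ_free − g)/L = 106×10³ × 0.289/1100 = 27.85 MPa.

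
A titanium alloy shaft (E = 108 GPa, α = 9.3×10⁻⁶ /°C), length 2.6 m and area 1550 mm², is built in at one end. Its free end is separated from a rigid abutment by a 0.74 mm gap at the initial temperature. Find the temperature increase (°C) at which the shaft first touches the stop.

ΔT ≈ 30.6 °C

Contact occurs when the free expansion equals the gap: αΔT L = 0.74 mm.
So ΔT = g/(αL) = 0.74/(9.3×10⁻⁶ × 2600) = 30.6 °C.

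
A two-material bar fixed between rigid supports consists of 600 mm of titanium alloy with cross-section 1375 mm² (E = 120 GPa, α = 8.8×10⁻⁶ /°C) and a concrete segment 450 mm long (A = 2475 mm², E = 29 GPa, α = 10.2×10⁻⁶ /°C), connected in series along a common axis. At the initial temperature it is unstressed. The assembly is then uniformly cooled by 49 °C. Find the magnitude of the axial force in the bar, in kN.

With the walls removed the bar would change length by δ_free = Σ αᵢΔT Lᵢ = 8.8×10⁻⁶×49×600 + 10.2×10⁻⁶×49×450 = 0.4836 mm.
The rigid supports impose zero overall length change; the single axial force P common to all segments must satisfy P Σ Lᵢ/(AᵢEᵢ) = δ_free.
The series flexibility is Σ Lᵢ/(AᵢEᵢ) = 600/(1375×120×10³) + 450/(2475×29×10³) = 9.906×10⁻⁶ mm/N.
So P = 0.4836 / 9.906×10⁻⁶ = 48.82 kN, tensile.

P ≈ 48.8 kN (tensile)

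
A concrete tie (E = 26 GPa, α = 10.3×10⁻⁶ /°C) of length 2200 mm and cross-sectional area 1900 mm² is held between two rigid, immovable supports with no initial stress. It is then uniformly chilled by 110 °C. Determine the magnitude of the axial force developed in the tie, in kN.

The ends cannot move, so σ = EαΔT = 26×10³ × 10.3×10⁻⁶ × 110 = 29.46 MPa.
Axial force P = σA = 29.46 × 1900 = 55970 N = 55.97 kN, tensile.

P ≈ 56 kN (tensile)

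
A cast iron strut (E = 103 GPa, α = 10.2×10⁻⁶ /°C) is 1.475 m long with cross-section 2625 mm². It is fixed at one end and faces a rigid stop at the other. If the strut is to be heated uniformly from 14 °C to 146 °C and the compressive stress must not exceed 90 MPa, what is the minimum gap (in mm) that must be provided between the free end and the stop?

With no wall the strut would lengthen by αΔT L = 10.2×10⁻⁶ × 132 × 1475 = 1.986 mm.
At the allowable stress the elastic shortening the wall may impose is σL/E = 90 × 1475 / (103×10³) = 1.289 mm.
The gap must absorb the remainder: g_min = 1.986 − 1.289 = 0.6971 mm.

g ≈ 0.697 mm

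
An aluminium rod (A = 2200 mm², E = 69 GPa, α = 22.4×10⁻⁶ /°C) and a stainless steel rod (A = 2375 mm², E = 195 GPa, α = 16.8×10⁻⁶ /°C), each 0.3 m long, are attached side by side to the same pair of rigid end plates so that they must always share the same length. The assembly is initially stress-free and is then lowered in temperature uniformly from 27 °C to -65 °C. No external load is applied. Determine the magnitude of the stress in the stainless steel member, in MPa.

σ ≈ 24.8 MPa (compressive)

Equilibrium of a rigid end plate with no external load gives equal and opposite internal forces ±P in the two members. Since α_{aluminium} > α_{stainless steel}, cooling drives the aluminium into tension and the stainless steel into compression.
Equating the net (thermal + elastic) strains gives |α₁ − α₂|·ΔT = P·[1/(A₁E₁) + 1/(A₂E₂)].
|α₁ − α₂|·ΔT = 5.6×10⁻⁶ × 92 = 0.0005152.
1/(A₁E₁) + 1/(A₂E₂) = 1/(2200×69×10³) + 1/(2375×195×10³) = 8.747×10⁻⁹ N⁻¹.
P = 0.0005152 / 8.747×10⁻⁹ = 58900 N = 58.9 kN.
σ_{stainless steel} = P/A₂ = 58900/2375 = 24.8 MPa, compressive.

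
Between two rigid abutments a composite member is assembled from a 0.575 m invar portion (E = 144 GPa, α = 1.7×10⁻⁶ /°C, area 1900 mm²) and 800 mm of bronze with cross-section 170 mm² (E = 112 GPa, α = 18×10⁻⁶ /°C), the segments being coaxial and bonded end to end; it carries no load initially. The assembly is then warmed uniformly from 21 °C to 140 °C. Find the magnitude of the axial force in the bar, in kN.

With the walls removed the bar would change length by δ_free = Σ αᵢΔT Lᵢ = 1.7×10⁻⁶×119×575 + 18×10⁻⁶×119×800 = 1.83 mm.
Since the ends are fixed, an axial force P builds up, equal in every segment, with P · Σ Lᵢ/(AᵢEᵢ) = δ_free.
The series flexibility is Σ Lᵢ/(AᵢEᵢ) = 575/(1900×144×10³) + 800/(170×112×10³) = 4.412×10⁻⁵ mm/N.
So P = 1.83 / 4.412×10⁻⁵ = 41.48 kN, compressive.

P ≈ 41.5 kN (compressive)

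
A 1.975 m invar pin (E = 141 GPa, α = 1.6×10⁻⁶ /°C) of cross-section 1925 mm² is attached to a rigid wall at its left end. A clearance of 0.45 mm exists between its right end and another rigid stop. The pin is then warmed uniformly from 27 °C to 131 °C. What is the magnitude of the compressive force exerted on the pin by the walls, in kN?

P ≈ 0 kN

Free thermal elongation = αΔT L = 1.6×10⁻⁶ × 104 × 1975 = 0.3286 mm.
Since δ_free = 0.329 mm is less than the 0.45 mm gap, the pin never touches the wall. No axial force develops.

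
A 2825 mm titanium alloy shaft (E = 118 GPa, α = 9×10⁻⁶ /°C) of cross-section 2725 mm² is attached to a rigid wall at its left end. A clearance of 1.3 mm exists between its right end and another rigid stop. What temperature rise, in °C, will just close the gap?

ΔT ≈ 51.1 °C

The gap closes when αΔT L = 1.3 mm, since the shaft is still unstressed at that instant.
So ΔT = g/(αL) = 1.3/(9×10⁻⁶ × 2825) = 51.13 °C.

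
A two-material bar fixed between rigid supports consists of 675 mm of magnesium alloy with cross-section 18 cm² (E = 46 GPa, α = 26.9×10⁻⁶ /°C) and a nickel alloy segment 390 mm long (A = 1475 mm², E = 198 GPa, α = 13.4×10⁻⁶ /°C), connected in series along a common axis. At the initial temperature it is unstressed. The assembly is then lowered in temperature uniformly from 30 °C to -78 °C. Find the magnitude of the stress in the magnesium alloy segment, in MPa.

σ ≈ 148 MPa (tensile)

Free thermal contraction of the whole bar: Σ αᵢΔT Lᵢ = 26.9×10⁻⁶×108×675 + 13.4×10⁻⁶×108×390 = 2.525 mm.
The walls prevent any net length change, so an axial force P (same in every segment) develops. Compatibility: P · Σ Lᵢ/(AᵢEᵢ) = δ_free.
Σ Lᵢ/(AᵢEᵢ) = 675/(1800×46×10³) + 390/(1475×198×10³) = 9.488×10⁻⁶ mm/N.
Hence P = δ_free / Σ(L/AE) = 2.525/9.488×10⁻⁶ = 266.2 kN (tensile).
σ_{magnesium alloy} = P / A = 266200 / 1800 = 147.9 MPa.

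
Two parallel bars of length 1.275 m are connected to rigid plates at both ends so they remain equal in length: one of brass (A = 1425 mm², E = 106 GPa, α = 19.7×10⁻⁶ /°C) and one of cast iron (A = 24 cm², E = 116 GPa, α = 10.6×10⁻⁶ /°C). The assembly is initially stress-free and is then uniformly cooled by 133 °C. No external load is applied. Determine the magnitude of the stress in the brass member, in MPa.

Both members must finish at the same length. With the larger α, the brass tends to over-contract; the plates restrain it, putting the brass in tension and the cast iron in compression. With no external load the two internal forces are equal and opposite, magnitude P.
Equating the net (thermal + elastic) strains gives |α₁ − α₂|·ΔT = P·[1/(A₁E₁) + 1/(A₂E₂)].
|α₁ − α₂|·ΔT = 9.1×10⁻⁶ × 133 = 0.00121.
1/(A₁E₁) + 1/(A₂E₂) = 1/(1425×106×10³) + 1/(2400×116×10³) = 1.021×10⁻⁸ N⁻¹.
P = 0.00121 / 1.021×10⁻⁸ = 118500 N = 118.5 kN.
σ_{brass} = P/A₁ = 118500/1425 = 83.17 MPa, tensile.

σ ≈ 83.2 MPa (tensile)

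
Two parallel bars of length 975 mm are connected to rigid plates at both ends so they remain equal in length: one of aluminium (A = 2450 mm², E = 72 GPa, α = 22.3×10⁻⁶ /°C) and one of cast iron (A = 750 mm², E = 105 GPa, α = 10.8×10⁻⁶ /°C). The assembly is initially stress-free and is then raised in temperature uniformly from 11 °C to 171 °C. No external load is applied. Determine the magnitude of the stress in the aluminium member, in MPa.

σ ≈ 40.9 MPa (compressive)

Both members must finish at the same length. With the larger α, the aluminium tends to over-expand; the plates restrain it, putting the aluminium in compression and the cast iron in tension. With no external load the two internal forces are equal and opposite, magnitude P.
Equating the net (thermal + elastic) strains gives |α₁ − α₂|·ΔT = P·[1/(A₁E₁) + 1/(A₂E₂)].
|α₁ − α₂|·ΔT = 11.5×10⁻⁶ × 160 = 0.00184.
1/(A₁E₁) + 1/(A₂E₂) = 1/(2450×72×10³) + 1/(750×105×10³) = 1.837×10⁻⁸ N⁻¹.
So P = 0.00184 / 1.837×10⁻⁸ = 100.2 kN.
σ_{aluminium} = P/A₁ = 100200/2450 = 40.89 MPa, compressive.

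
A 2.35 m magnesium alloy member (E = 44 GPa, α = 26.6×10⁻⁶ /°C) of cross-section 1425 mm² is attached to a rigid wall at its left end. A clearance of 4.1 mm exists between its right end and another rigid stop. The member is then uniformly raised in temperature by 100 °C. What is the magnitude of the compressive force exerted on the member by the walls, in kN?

If the wall were absent the member would grow by αΔT L = 26.6×10⁻⁶ × 100 × 2350 = 6.251 mm.
After closing the 4.1 mm clearance, 6.251 − 4.1 = 2.151 mm of expansion remains to be suppressed by the wall.
That suppressed elongation corresponds to σ = E·Δ/L = 44×10³ × 2.151/2350 = 40.27 MPa.
Force on the wall = σA = 40.27 × 1425 mm² = 57.39 kN.

P ≈ 57.4 kN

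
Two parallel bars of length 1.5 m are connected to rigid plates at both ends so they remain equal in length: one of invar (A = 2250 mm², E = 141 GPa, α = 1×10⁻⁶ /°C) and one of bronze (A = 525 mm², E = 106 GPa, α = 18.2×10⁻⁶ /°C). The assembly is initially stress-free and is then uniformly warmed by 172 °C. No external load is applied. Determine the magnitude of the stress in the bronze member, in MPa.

σ ≈ 267 MPa (compressive)

Equilibrium of a rigid end plate with no external load gives equal and opposite internal forces ±P in the two members. Since α_{bronze} > α_{invar}, heating drives the bronze into compression and the invar into tension.
Compatibility of the two members (thermal + elastic change equal): (α₁ − α₂)ΔT = P·[1/(A₁E₁) + 1/(A₂E₂)].
|α₁ − α₂|·ΔT = 17.2×10⁻⁶ × 172 = 0.002958.
1/(A₁E₁) + 1/(A₂E₂) = 1/(2250×141×10³) + 1/(525×106×10³) = 2.112×10⁻⁸ N⁻¹.
P = 0.002958 / 2.112×10⁻⁸ = 140100 N = 140.1 kN.
σ_{bronze} = P/A₂ = 140100/525 = 266.8 MPa, compressive.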